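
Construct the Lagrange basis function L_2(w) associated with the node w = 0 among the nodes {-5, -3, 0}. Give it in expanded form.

L_2(w) = (w + 5)(w + 3) / [(5)·(3)]
       = (w^2 + 8w + 15) / (15)

L_2(w) = (1/15)w^2 + (8/15)w + 1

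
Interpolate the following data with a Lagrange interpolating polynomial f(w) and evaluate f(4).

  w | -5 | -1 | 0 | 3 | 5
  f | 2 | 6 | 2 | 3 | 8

499/80

L_0(4) = (5)·(4)·(1)·(-1)/[(-4)·(-5)·(-8)·(-10)] = -1/80
L_1(4) = (9)·(4)·(1)·(-1)/[(4)·(-1)·(-4)·(-6)] = 3/8
L_2(4) = (9)·(5)·(1)·(-1)/[(5)·(1)·(-3)·(-5)] = -3/5
L_3(4) = (9)·(5)·(4)·(-1)/[(8)·(4)·(3)·(-2)] = 15/16
L_4(4) = (9)·(5)·(4)·(1)/[(10)·(6)·(5)·(2)] = 3/10
Sum: 2·(-1/80) + 6·(3/8) + 2·(-3/5) + 3·(15/16) + 8·(3/10) = 499/80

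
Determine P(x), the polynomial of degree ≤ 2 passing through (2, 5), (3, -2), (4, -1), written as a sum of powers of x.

Newton's divided differences:
P[2,3] = (-2 - 5) / (3 - 2) = -7
P[3,4] = (-1 - (-2)) / (4 - 3) = 1
P[2,3,4] = (1 - (-7)) / (4 - 2) = 4
P(x) = 5 + (-7)·(x - 2) + 4·(x - 2)(x - 3)
Expanding: P(x) = 4x^2 - 27x + 43

P(x) = 4x^2 - 27x + 43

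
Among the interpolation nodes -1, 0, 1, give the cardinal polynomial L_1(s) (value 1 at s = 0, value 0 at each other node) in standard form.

L_1(s) = -s^2 + 1

L_1(s) = (s + 1)(s - 1) / [(1)·(-1)]
       = (s^2 - 1) / (-1)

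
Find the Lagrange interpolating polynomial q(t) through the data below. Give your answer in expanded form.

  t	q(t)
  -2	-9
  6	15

q(t) = 3t - 3

Build the Lagrange basis polynomials:
L_0(t) = (t - 6) / [-8] = -(1/8)t + 3/4
L_1(t) = (t + 2) / [8] = (1/8)t + 1/4
q(t) = (-9)·L_0 + 15·L_1
  (-9)·L_0(t) = (9/8)t - 27/4
  15·L_1(t) = (15/8)t + 15/4
Adding term by term: 3t - 3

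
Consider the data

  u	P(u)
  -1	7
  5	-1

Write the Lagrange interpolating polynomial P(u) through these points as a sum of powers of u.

L_0(u) = (u - 5) / [-6] = -(1/6)u + 5/6
L_1(u) = (u + 1) / [6] = (1/6)u + 1/6
P(u) = 7·L_0 + (-1)·L_1
  7·L_0(u) = -(7/6)u + 35/6
  (-1)·L_1(u) = -(1/6)u - 1/6
Adding term by term: -(4/3)u + 17/3

P(u) = -(4/3)u + 17/3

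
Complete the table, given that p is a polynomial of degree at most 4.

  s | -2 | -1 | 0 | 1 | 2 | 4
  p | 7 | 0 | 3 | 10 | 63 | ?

715

The 5 known values determine p uniquely (degree ≤ 4).
Evaluate each Lagrange basis at s = 4:
L_0(4) = (5)·(4)·(3)·(2)/[(-1)·(-2)·(-3)·(-4)] = 5
L_1(4) = (6)·(4)·(3)·(2)/[(1)·(-1)·(-2)·(-3)] = -24
L_2(4) = (6)·(5)·(3)·(2)/[(2)·(1)·(-1)·(-2)] = 45
L_3(4) = (6)·(5)·(4)·(2)/[(3)·(2)·(1)·(-1)] = -40
L_4(4) = (6)·(5)·(4)·(3)/[(4)·(3)·(2)·(1)] = 15
Sum: 7·(5) + 0 + 3·(45) + 10·(-40) + 63·(15) = 715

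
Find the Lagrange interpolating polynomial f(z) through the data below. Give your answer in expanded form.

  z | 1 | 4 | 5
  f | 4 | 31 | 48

f(z) = 2z^2 - z + 3

L_0(z) = (z - 4)(z - 5) / [12] = (1/12)z^2 - (3/4)z + 5/3
L_1(z) = (z - 1)(z - 5) / [-3] = -(1/3)z^2 + 2z - 5/3
L_2(z) = (z - 1)(z - 4) / [4] = (1/4)z^2 - (5/4)z + 1
f(z) = 4·L_0 + 31·L_1 + 48·L_2
  4·L_0(z) = (1/3)z^2 - 3z + 20/3
  31·L_1(z) = -(31/3)z^2 + 62z - 155/3
  48·L_2(z) = 12z^2 - 60z + 48
Adding term by term: 2z^2 - z + 3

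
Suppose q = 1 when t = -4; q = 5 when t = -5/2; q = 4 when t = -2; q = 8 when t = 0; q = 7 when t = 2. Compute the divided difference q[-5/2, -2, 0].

q[-5/2,-2] = (4 - 5) / (-2 - (-5/2)) = -2
q[-2,0] = (8 - 4) / (0 - (-2)) = 2
q[-5/2,-2,0] = (2 - (-2)) / (0 - (-5/2)) = 8/5

8/5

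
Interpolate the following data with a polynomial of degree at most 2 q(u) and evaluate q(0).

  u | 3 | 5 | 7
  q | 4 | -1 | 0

L_0(0) = (-5)·(-7)/[(-2)·(-4)] = 35/8
L_1(0) = (-3)·(-7)/[(2)·(-2)] = -21/4
L_2(0) = (-3)·(-5)/[(4)·(2)] = 15/8
Sum: 4·(35/8) + (-1)·(-21/4) + 0 = 91/4

91/4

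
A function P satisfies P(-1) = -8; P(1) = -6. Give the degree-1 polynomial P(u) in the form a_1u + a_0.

Build the Lagrange basis polynomials:
L_0(u) = (u - 1) / [-2] = -(1/2)u + 1/2
L_1(u) = (u + 1) / [2] = (1/2)u + 1/2
P(u) = (-8)·L_0 + (-6)·L_1
  (-8)·L_0(u) = 4u - 4
  (-6)·L_1(u) = -3u - 3
Adding term by term: u - 7

P(u) = u - 7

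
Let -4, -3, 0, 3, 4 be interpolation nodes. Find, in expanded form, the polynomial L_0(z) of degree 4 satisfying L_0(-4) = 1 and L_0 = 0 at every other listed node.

L_0(z) = (1/224)z^4 - (1/56)z^3 - (9/224)z^2 + (9/56)z

L_0(z) = (z + 3)z(z - 3)(z - 4) / [(-1)·(-4)·(-7)·(-8)]
       = (z^4 - 4z^3 - 9z^2 + 36z) / (224)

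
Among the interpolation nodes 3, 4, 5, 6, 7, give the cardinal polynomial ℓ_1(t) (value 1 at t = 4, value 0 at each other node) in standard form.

ℓ_1(t) = (t - 3)(t - 5)(t - 6)(t - 7) / [(1)·(-1)·(-2)·(-3)]
       = (t^4 - 21t^3 + 161t^2 - 531t + 630) / (-6)

ℓ_1(t) = -(1/6)t^4 + (7/2)t^3 - (161/6)t^2 + (177/2)t - 105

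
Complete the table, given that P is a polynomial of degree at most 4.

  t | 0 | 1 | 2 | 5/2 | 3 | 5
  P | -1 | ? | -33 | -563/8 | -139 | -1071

-7

The 5 known values determine P uniquely (degree ≤ 4).
L_0(1) = (-1)·(-3/2)·(-2)·(-4)/[(-2)·(-5/2)·(-3)·(-5)] = 4/25
L_1(1) = (1)·(-3/2)·(-2)·(-4)/[(2)·(-1/2)·(-1)·(-3)] = 4
L_2(1) = (1)·(-1)·(-2)·(-4)/[(5/2)·(1/2)·(-1/2)·(-5/2)] = -128/25
L_3(1) = (1)·(-1)·(-3/2)·(-4)/[(3)·(1)·(1/2)·(-2)] = 2
L_4(1) = (1)·(-1)·(-3/2)·(-2)/[(5)·(3)·(5/2)·(2)] = -1/25
Sum: (-1)·(4/25) + (-33)·(4) + (-563/8)·(-128/25) + (-139)·(2) + (-1071)·(-1/25) = -7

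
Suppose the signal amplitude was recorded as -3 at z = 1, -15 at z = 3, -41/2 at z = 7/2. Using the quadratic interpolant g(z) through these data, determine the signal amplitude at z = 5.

L_0(5) = (2)·(3/2)/[(-2)·(-5/2)] = 3/5
L_1(5) = (4)·(3/2)/[(2)·(-1/2)] = -6
L_2(5) = (4)·(2)/[(5/2)·(1/2)] = 32/5
Sum: (-3)·(3/5) + (-15)·(-6) + (-41/2)·(32/5) = -43

-43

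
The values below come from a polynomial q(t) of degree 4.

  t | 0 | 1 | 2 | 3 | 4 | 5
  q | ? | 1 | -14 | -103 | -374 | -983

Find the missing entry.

2

The 5 known values determine q uniquely (degree ≤ 4).
Evaluate each Lagrange basis at t = 0:
L_0(0) = (-2)·(-3)·(-4)·(-5)/[(-1)·(-2)·(-3)·(-4)] = 5
L_1(0) = (-1)·(-3)·(-4)·(-5)/[(1)·(-1)·(-2)·(-3)] = -10
L_2(0) = (-1)·(-2)·(-4)·(-5)/[(2)·(1)·(-1)·(-2)] = 10
L_3(0) = (-1)·(-2)·(-3)·(-5)/[(3)·(2)·(1)·(-1)] = -5
L_4(0) = (-1)·(-2)·(-3)·(-4)/[(4)·(3)·(2)·(1)] = 1
Sum: 1·(5) + (-14)·(-10) + (-103)·(10) + (-374)·(-5) + (-983)·(1) = 2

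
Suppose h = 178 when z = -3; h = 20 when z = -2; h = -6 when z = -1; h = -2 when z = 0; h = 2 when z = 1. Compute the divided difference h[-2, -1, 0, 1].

-5

h[-2,-1] = (-6 - 20) / (-1 - (-2)) = -26
h[-1,0] = (-2 - (-6)) / (0 - (-1)) = 4
h[0,1] = (2 - (-2)) / (1 - 0) = 4
h[-2,-1,0] = (4 - (-26)) / (0 - (-2)) = 15
h[-1,0,1] = (4 - 4) / (1 - (-1)) = 0
h[-2,-1,0,1] = (0 - 15) / (1 - (-2)) = -5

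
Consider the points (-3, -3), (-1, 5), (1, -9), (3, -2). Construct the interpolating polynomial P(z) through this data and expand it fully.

Build the Lagrange basis polynomials:
L_0(z) = (z + 1)(z - 1)(z - 3) / [-48] = -(1/48)z^3 + (1/16)z^2 + (1/48)z - 1/16
L_1(z) = (z + 3)(z - 1)(z - 3) / [16] = (1/16)z^3 - (1/16)z^2 - (9/16)z + 9/16
L_2(z) = (z + 3)(z + 1)(z - 3) / [-16] = -(1/16)z^3 - (1/16)z^2 + (9/16)z + 9/16
L_3(z) = (z + 3)(z + 1)(z - 1) / [48] = (1/48)z^3 + (1/16)z^2 - (1/48)z - 1/16
P(z) = (-3)·L_0 + 5·L_1 + (-9)·L_2 + (-2)·L_3
  (-3)·L_0(z) = (1/16)z^3 - (3/16)z^2 - (1/16)z + 3/16
  5·L_1(z) = (5/16)z^3 - (5/16)z^2 - (45/16)z + 45/16
  (-9)·L_2(z) = (9/16)z^3 + (9/16)z^2 - (81/16)z - 81/16
  (-2)·L_3(z) = -(1/24)z^3 - (1/8)z^2 + (1/24)z + 1/8
Adding term by term: (43/48)z^3 - (1/16)z^2 - (379/48)z - 31/16

P(z) = (43/48)z^3 - (1/16)z^2 - (379/48)z - 31/16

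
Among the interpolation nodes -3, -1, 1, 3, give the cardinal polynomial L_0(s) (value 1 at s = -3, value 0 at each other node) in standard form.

L_0(s) = (s + 1)(s - 1)(s - 3) / [(-2)·(-4)·(-6)]
       = (s^3 - 3s^2 - s + 3) / (-48)

L_0(s) = -(1/48)s^3 + (1/16)s^2 + (1/48)s - 1/16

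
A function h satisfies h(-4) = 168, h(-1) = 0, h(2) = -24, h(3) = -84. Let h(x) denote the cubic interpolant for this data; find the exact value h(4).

-200

L_0(4) = (5)·(2)·(1)/[(-3)·(-6)·(-7)] = -5/63
L_1(4) = (8)·(2)·(1)/[(3)·(-3)·(-4)] = 4/9
L_2(4) = (8)·(5)·(1)/[(6)·(3)·(-1)] = -20/9
L_3(4) = (8)·(5)·(2)/[(7)·(4)·(1)] = 20/7
Sum: 168·(-5/63) + 0 + (-24)·(-20/9) + (-84)·(20/7) = -200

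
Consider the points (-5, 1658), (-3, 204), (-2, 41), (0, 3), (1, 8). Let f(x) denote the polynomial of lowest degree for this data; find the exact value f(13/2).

Evaluate each Lagrange basis at x = 13/2:
L_0(13/2) = (19/2)·(17/2)·(13/2)·(11/2)/[(-2)·(-3)·(-5)·(-6)] = 46189/2880
L_1(13/2) = (23/2)·(17/2)·(13/2)·(11/2)/[(2)·(-1)·(-3)·(-4)] = -55913/384
L_2(13/2) = (23/2)·(19/2)·(13/2)·(11/2)/[(3)·(1)·(-2)·(-3)] = 62491/288
L_3(13/2) = (23/2)·(19/2)·(17/2)·(11/2)/[(5)·(3)·(2)·(-1)] = -81719/480
L_4(13/2) = (23/2)·(19/2)·(17/2)·(13/2)/[(6)·(4)·(3)·(1)] = 96577/1152
Sum: 1658·(46189/2880) + 204·(-55913/384) + 41·(62491/288) + 3·(-81719/480) + 8·(96577/1152) = 95091/16

95091/16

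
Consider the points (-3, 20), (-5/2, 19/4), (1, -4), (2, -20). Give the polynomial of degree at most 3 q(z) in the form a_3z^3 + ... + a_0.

Build the Lagrange basis polynomials:
L_0(z) = (z + 5/2)(z - 1)(z - 2) / [-10] = -(1/10)z^3 + (1/20)z^2 + (11/20)z - 1/2
L_1(z) = (z + 3)(z - 1)(z - 2) / [63/8] = (8/63)z^3 - (8/9)z + 16/21
L_2(z) = (z + 3)(z + 5/2)(z - 2) / [-14] = -(1/14)z^3 - (1/4)z^2 + (1/4)z + 15/14
L_3(z) = (z + 3)(z + 5/2)(z - 1) / [45/2] = (2/45)z^3 + (1/5)z^2 + (4/45)z - 1/3
q(z) = 20·L_0 + (19/4)·L_1 + (-4)·L_2 + (-20)·L_3
  20·L_0(z) = -2z^3 + z^2 + 11z - 10
  (19/4)·L_1(z) = (38/63)z^3 - (38/9)z + 76/21
  (-4)·L_2(z) = (2/7)z^3 + z^2 - z - 30/7
  (-20)·L_3(z) = -(8/9)z^3 - 4z^2 - (16/9)z + 20/3
Adding term by term: -2z^3 - 2z^2 + 4z - 4

q(z) = -2z^3 - 2z^2 + 4z - 4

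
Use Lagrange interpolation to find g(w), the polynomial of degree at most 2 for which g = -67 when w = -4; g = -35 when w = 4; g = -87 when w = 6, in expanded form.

g(w) = -3w^2 + 4w - 3

L_0(w) = (w - 4)(w - 6) / [80] = (1/80)w^2 - (1/8)w + 3/10
L_1(w) = (w + 4)(w - 6) / [-16] = -(1/16)w^2 + (1/8)w + 3/2
L_2(w) = (w + 4)(w - 4) / [20] = (1/20)w^2 - 4/5
g(w) = (-67)·L_0 + (-35)·L_1 + (-87)·L_2
  (-67)·L_0(w) = -(67/80)w^2 + (67/8)w - 201/10
  (-35)·L_1(w) = (35/16)w^2 - (35/8)w - 105/2
  (-87)·L_2(w) = -(87/20)w^2 + 348/5
Adding term by term: -3w^2 + 4w - 3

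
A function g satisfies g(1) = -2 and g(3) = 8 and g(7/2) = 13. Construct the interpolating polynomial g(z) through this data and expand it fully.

Build the Lagrange basis polynomials:
L_0(z) = (z - 3)(z - 7/2) / [5] = (1/5)z^2 - (13/10)z + 21/10
L_1(z) = (z - 1)(z - 7/2) / [-1] = -z^2 + (9/2)z - 7/2
L_2(z) = (z - 1)(z - 3) / [5/4] = (4/5)z^2 - (16/5)z + 12/5
g(z) = (-2)·L_0 + 8·L_1 + 13·L_2
  (-2)·L_0(z) = -(2/5)z^2 + (13/5)z - 21/5
  8·L_1(z) = -8z^2 + 36z - 28
  13·L_2(z) = (52/5)z^2 - (208/5)z + 156/5
Adding term by term: 2z^2 - 3z - 1

g(z) = 2z^2 - 3z - 1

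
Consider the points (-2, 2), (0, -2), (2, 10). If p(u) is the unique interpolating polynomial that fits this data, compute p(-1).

Evaluate each Lagrange basis at u = -1:
L_0(-1) = (-1)·(-3)/[(-2)·(-4)] = 3/8
L_1(-1) = (1)·(-3)/[(2)·(-2)] = 3/4
L_2(-1) = (1)·(-1)/[(4)·(2)] = -1/8
Sum: 2·(3/8) + (-2)·(3/4) + 10·(-1/8) = -2

-2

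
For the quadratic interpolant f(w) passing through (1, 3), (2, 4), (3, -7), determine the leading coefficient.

-6

L_0(w) = (w - 2)(w - 3) / [2] = (1/2)w^2 - (5/2)w + 3
L_1(w) = (w - 1)(w - 3) / [-1] = -w^2 + 4w - 3
L_2(w) = (w - 1)(w - 2) / [2] = (1/2)w^2 - (3/2)w + 1
f(w) = 3·L_0 + 4·L_1 + (-7)·L_2
Only the coefficient of w^2 is needed; take it from each L_i and combine:
3·(1/2) + 4·(-1) + (-7)·(1/2) = -6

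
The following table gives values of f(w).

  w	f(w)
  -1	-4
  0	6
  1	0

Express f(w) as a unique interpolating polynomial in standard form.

Newton's divided differences:
f[-1,0] = (6 - (-4)) / (0 - (-1)) = 10
f[0,1] = (0 - 6) / (1 - 0) = -6
f[-1,0,1] = (-6 - 10) / (1 - (-1)) = -8
f(w) = -4 + 10·(w + 1) + (-8)·(w + 1)w
Expanding: f(w) = -8w^2 + 2w + 6

f(w) = -8w^2 + 2w + 6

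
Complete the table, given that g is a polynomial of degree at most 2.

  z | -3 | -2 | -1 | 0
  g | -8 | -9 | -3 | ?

The 3 known values determine g uniquely (degree ≤ 2).
L_0(0) = (2)·(1)/[(-1)·(-2)] = 1
L_1(0) = (3)·(1)/[(1)·(-1)] = -3
L_2(0) = (3)·(2)/[(2)·(1)] = 3
Sum: (-8)·(1) + (-9)·(-3) + (-3)·(3) = 10

10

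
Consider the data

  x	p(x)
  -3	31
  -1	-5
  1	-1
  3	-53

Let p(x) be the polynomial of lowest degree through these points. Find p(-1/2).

Evaluate each Lagrange basis at x = -1/2:
L_0(-1/2) = (1/2)·(-3/2)·(-7/2)/[(-2)·(-4)·(-6)] = -7/128
L_1(-1/2) = (5/2)·(-3/2)·(-7/2)/[(2)·(-2)·(-4)] = 105/128
L_2(-1/2) = (5/2)·(1/2)·(-7/2)/[(4)·(2)·(-2)] = 35/128
L_3(-1/2) = (5/2)·(1/2)·(-3/2)/[(6)·(4)·(2)] = -5/128
Sum: 31·(-7/128) + (-5)·(105/128) + (-1)·(35/128) + (-53)·(-5/128) = -4

-4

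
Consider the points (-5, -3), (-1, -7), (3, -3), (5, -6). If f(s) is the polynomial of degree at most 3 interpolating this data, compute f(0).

-23/4

L_0(0) = (1)·(-3)·(-5)/[(-4)·(-8)·(-10)] = -3/64
L_1(0) = (5)·(-3)·(-5)/[(4)·(-4)·(-6)] = 25/32
L_2(0) = (5)·(1)·(-5)/[(8)·(4)·(-2)] = 25/64
L_3(0) = (5)·(1)·(-3)/[(10)·(6)·(2)] = -1/8
Sum: (-3)·(-3/64) + (-7)·(25/32) + (-3)·(25/64) + (-6)·(-1/8) = -23/4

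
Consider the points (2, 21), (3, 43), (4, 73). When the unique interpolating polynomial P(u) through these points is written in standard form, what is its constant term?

L_0(u) = (u - 3)(u - 4) / [2] = (1/2)u^2 - (7/2)u + 6
L_1(u) = (u - 2)(u - 4) / [-1] = -u^2 + 6u - 8
L_2(u) = (u - 2)(u - 3) / [2] = (1/2)u^2 - (5/2)u + 3
P(u) = 21·L_0 + 43·L_1 + 73·L_2
Only the constant term is needed; take it from each L_i and combine:
21·(6) + 43·(-8) + 73·(3) = 1

1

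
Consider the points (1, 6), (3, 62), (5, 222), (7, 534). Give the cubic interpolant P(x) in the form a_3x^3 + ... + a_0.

P(x) = x^3 + 4x^2 - x + 2

Build the Lagrange basis polynomials:
L_0(x) = (x - 3)(x - 5)(x - 7) / [-48] = -(1/48)x^3 + (5/16)x^2 - (71/48)x + 35/16
L_1(x) = (x - 1)(x - 5)(x - 7) / [16] = (1/16)x^3 - (13/16)x^2 + (47/16)x - 35/16
L_2(x) = (x - 1)(x - 3)(x - 7) / [-16] = -(1/16)x^3 + (11/16)x^2 - (31/16)x + 21/16
L_3(x) = (x - 1)(x - 3)(x - 5) / [48] = (1/48)x^3 - (3/16)x^2 + (23/48)x - 5/16
P(x) = 6·L_0 + 62·L_1 + 222·L_2 + 534·L_3
  6·L_0(x) = -(1/8)x^3 + (15/8)x^2 - (71/8)x + 105/8
  62·L_1(x) = (31/8)x^3 - (403/8)x^2 + (1457/8)x - 1085/8
  222·L_2(x) = -(111/8)x^3 + (1221/8)x^2 - (3441/8)x + 2331/8
  534·L_3(x) = (89/8)x^3 - (801/8)x^2 + (2047/8)x - 1335/8
Adding term by term: x^3 + 4x^2 - x + 2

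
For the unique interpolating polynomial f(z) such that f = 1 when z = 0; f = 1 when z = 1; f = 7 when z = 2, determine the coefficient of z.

-3

Build the Lagrange basis polynomials:
L_0(z) = (z - 1)(z - 2) / [2] = (1/2)z^2 - (3/2)z + 1
L_1(z) = z(z - 2) / [-1] = -z^2 + 2z
L_2(z) = z(z - 1) / [2] = (1/2)z^2 - (1/2)z
f(z) = 1·L_0 + 1·L_1 + 7·L_2
Only the coefficient of z is needed; take it from each L_i and combine:
1·(-3/2) + 1·(2) + 7·(-1/2) = -3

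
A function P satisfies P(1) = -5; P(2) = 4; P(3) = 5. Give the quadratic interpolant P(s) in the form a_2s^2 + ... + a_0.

P(s) = -4s^2 + 21s - 22

Newton's divided differences:
P[1,2] = (4 - (-5)) / (2 - 1) = 9
P[2,3] = (5 - 4) / (3 - 2) = 1
P[1,2,3] = (1 - 9) / (3 - 1) = -4
P(s) = -5 + 9·(s - 1) + (-4)·(s - 1)(s - 2)
Expanding: P(s) = -4s^2 + 21s - 22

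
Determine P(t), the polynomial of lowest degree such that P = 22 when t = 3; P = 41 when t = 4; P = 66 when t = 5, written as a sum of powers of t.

L_0(t) = (t - 4)(t - 5) / [2] = (1/2)t^2 - (9/2)t + 10
L_1(t) = (t - 3)(t - 5) / [-1] = -t^2 + 8t - 15
L_2(t) = (t - 3)(t - 4) / [2] = (1/2)t^2 - (7/2)t + 6
P(t) = 22·L_0 + 41·L_1 + 66·L_2
  22·L_0(t) = 11t^2 - 99t + 220
  41·L_1(t) = -41t^2 + 328t - 615
  66·L_2(t) = 33t^2 - 231t + 396
Adding term by term: 3t^2 - 2t + 1

P(t) = 3t^2 - 2t + 1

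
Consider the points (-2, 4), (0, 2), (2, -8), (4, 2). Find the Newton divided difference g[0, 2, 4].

5/2

g[0,2] = (-8 - 2) / (2 - 0) = -5
g[2,4] = (2 - (-8)) / (4 - 2) = 5
g[0,2,4] = (5 - (-5)) / (4 - 0) = 5/2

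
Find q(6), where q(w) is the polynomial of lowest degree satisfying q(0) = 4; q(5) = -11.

Evaluate each Lagrange basis at w = 6:
L_0(6) = (1)/[(-5)] = -1/5
L_1(6) = (6)/[(5)] = 6/5
Sum: 4·(-1/5) + (-11)·(6/5) = -14

-14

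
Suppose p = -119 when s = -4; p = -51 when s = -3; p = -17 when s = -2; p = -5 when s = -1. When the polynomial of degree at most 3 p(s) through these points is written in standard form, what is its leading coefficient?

L_0(s) = (s + 3)(s + 2)(s + 1) / [-6] = -(1/6)s^3 - s^2 - (11/6)s - 1
L_1(s) = (s + 4)(s + 2)(s + 1) / [2] = (1/2)s^3 + (7/2)s^2 + 7s + 4
L_2(s) = (s + 4)(s + 3)(s + 1) / [-2] = -(1/2)s^3 - 4s^2 - (19/2)s - 6
L_3(s) = (s + 4)(s + 3)(s + 2) / [6] = (1/6)s^3 + (3/2)s^2 + (13/3)s + 4
p(s) = (-119)·L_0 + (-51)·L_1 + (-17)·L_2 + (-5)·L_3
Only the coefficient of s^3 is needed; take it from each L_i and combine:
(-119)·(-1/6) + (-51)·(1/2) + (-17)·(-1/2) + (-5)·(1/6) = 2

2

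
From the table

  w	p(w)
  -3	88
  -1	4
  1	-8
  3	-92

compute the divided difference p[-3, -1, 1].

9

p[-3,-1] = (4 - 88) / (-1 - (-3)) = -42
p[-1,1] = (-8 - 4) / (1 - (-1)) = -6
p[-3,-1,1] = (-6 - (-42)) / (1 - (-3)) = 9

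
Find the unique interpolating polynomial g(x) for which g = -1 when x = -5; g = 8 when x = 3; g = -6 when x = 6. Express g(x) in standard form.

g(x) = -(139/264)x^2 + (19/264)x + 551/44

Build the Lagrange basis polynomials:
L_0(x) = (x - 3)(x - 6) / [88] = (1/88)x^2 - (9/88)x + 9/44
L_1(x) = (x + 5)(x - 6) / [-24] = -(1/24)x^2 + (1/24)x + 5/4
L_2(x) = (x + 5)(x - 3) / [33] = (1/33)x^2 + (2/33)x - 5/11
g(x) = (-1)·L_0 + 8·L_1 + (-6)·L_2
  (-1)·L_0(x) = -(1/88)x^2 + (9/88)x - 9/44
  8·L_1(x) = -(1/3)x^2 + (1/3)x + 10
  (-6)·L_2(x) = -(2/11)x^2 - (4/11)x + 30/11
Adding term by term: -(139/264)x^2 + (19/264)x + 551/44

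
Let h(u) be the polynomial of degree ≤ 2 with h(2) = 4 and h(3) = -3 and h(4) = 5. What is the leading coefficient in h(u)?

15/2

L_0(u) = (u - 3)(u - 4) / [2] = (1/2)u^2 - (7/2)u + 6
L_1(u) = (u - 2)(u - 4) / [-1] = -u^2 + 6u - 8
L_2(u) = (u - 2)(u - 3) / [2] = (1/2)u^2 - (5/2)u + 3
h(u) = 4·L_0 + (-3)·L_1 + 5·L_2
Only the coefficient of u^2 is needed; take it from each L_i and combine:
4·(1/2) + (-3)·(-1) + 5·(1/2) = 15/2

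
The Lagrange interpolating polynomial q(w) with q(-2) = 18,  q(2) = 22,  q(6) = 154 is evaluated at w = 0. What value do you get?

Evaluate each Lagrange basis at w = 0:
L_0(0) = (-2)·(-6)/[(-4)·(-8)] = 3/8
L_1(0) = (2)·(-6)/[(4)·(-4)] = 3/4
L_2(0) = (2)·(-2)/[(8)·(4)] = -1/8
Sum: 18·(3/8) + 22·(3/4) + 154·(-1/8) = 4

4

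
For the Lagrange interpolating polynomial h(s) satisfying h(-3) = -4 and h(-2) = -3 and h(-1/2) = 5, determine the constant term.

47/5

L_0(s) = (s + 2)(s + 1/2) / [5/2] = (2/5)s^2 + s + 2/5
L_1(s) = (s + 3)(s + 1/2) / [-3/2] = -(2/3)s^2 - (7/3)s - 1
L_2(s) = (s + 3)(s + 2) / [15/4] = (4/15)s^2 + (4/3)s + 8/5
h(s) = (-4)·L_0 + (-3)·L_1 + 5·L_2
Only the constant term is needed; take it from each L_i and combine:
(-4)·(2/5) + (-3)·(-1) + 5·(8/5) = 47/5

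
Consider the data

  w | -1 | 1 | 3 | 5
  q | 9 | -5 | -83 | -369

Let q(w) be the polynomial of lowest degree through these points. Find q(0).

1

Using Newton's divided-difference form:
q[-1,1] = (-5 - 9) / (1 - (-1)) = -7
q[1,3] = (-83 - (-5)) / (3 - 1) = -39
q[3,5] = (-369 - (-83)) / (5 - 3) = -143
q[-1,1,3] = (-39 - (-7)) / (3 - (-1)) = -8
q[1,3,5] = (-143 - (-39)) / (5 - 1) = -26
q[-1,1,3,5] = (-26 - (-8)) / (5 - (-1)) = -3
q(0) = 9 + (-7)·(1) + (-8)·(1)·(-1) + (-3)·(1)·(-1)·(-3) = 1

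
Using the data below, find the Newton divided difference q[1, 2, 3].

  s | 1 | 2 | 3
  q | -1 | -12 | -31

q[1,2] = (-12 - (-1)) / (2 - 1) = -11
q[2,3] = (-31 - (-12)) / (3 - 2) = -19
q[1,2,3] = (-19 - (-11)) / (3 - 1) = -4

-4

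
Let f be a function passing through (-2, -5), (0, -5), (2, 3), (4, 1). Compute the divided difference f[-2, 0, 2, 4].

f[-2,0] = (-5 - (-5)) / (0 - (-2)) = 0
f[0,2] = (3 - (-5)) / (2 - 0) = 4
f[2,4] = (1 - 3) / (4 - 2) = -1
f[-2,0,2] = (4 - 0) / (2 - (-2)) = 1
f[0,2,4] = (-1 - 4) / (4 - 0) = -5/4
f[-2,0,2,4] = (-5/4 - 1) / (4 - (-2)) = -3/8

-3/8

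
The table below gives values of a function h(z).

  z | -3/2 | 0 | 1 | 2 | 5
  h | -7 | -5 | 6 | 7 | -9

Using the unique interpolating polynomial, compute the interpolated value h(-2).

633/65

Evaluate each Lagrange basis at z = -2:
L_0(-2) = (-2)·(-3)·(-4)·(-7)/[(-3/2)·(-5/2)·(-7/2)·(-13/2)] = 128/65
L_1(-2) = (-1/2)·(-3)·(-4)·(-7)/[(3/2)·(-1)·(-2)·(-5)] = -14/5
L_2(-2) = (-1/2)·(-2)·(-4)·(-7)/[(5/2)·(1)·(-1)·(-4)] = 14/5
L_3(-2) = (-1/2)·(-2)·(-3)·(-7)/[(7/2)·(2)·(1)·(-3)] = -1
L_4(-2) = (-1/2)·(-2)·(-3)·(-4)/[(13/2)·(5)·(4)·(3)] = 2/65
Sum: (-7)·(128/65) + (-5)·(-14/5) + 6·(14/5) + 7·(-1) + (-9)·(2/65) = 633/65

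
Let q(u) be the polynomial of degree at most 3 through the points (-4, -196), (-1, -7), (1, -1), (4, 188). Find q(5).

Evaluate each Lagrange basis at u = 5:
L_0(5) = (6)·(4)·(1)/[(-3)·(-5)·(-8)] = -1/5
L_1(5) = (9)·(4)·(1)/[(3)·(-2)·(-5)] = 6/5
L_2(5) = (9)·(6)·(1)/[(5)·(2)·(-3)] = -9/5
L_3(5) = (9)·(6)·(4)/[(8)·(5)·(3)] = 9/5
Sum: (-196)·(-1/5) + (-7)·(6/5) + (-1)·(-9/5) + 188·(9/5) = 371

371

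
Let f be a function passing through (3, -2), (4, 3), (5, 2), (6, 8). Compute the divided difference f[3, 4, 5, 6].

13/6

f[3,4] = (3 - (-2)) / (4 - 3) = 5
f[4,5] = (2 - 3) / (5 - 4) = -1
f[5,6] = (8 - 2) / (6 - 5) = 6
f[3,4,5] = (-1 - 5) / (5 - 3) = -3
f[4,5,6] = (6 - (-1)) / (6 - 4) = 7/2
f[3,4,5,6] = (7/2 - (-3)) / (6 - 3) = 13/6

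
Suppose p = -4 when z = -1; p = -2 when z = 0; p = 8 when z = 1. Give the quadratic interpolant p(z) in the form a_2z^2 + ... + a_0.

p(z) = 4z^2 + 6z - 2

Newton's divided differences:
p[-1,0] = (-2 - (-4)) / (0 - (-1)) = 2
p[0,1] = (8 - (-2)) / (1 - 0) = 10
p[-1,0,1] = (10 - 2) / (1 - (-1)) = 4
p(z) = -4 + 2·(z + 1) + 4·(z + 1)z
Expanding: p(z) = 4z^2 + 6z - 2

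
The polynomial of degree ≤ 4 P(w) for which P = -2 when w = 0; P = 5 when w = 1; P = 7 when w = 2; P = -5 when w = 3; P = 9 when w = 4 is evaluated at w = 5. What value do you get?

138

Using Newton's divided-difference form:
P[0,1] = (5 - (-2)) / (1 - 0) = 7
P[1,2] = (7 - 5) / (2 - 1) = 2
P[2,3] = (-5 - 7) / (3 - 2) = -12
P[3,4] = (9 - (-5)) / (4 - 3) = 14
P[0,1,2] = (2 - 7) / (2 - 0) = -5/2
P[1,2,3] = (-12 - 2) / (3 - 1) = -7
P[2,3,4] = (14 - (-12)) / (4 - 2) = 13
P[0,1,2,3] = (-7 - (-5/2)) / (3 - 0) = -3/2
P[1,2,3,4] = (13 - (-7)) / (4 - 1) = 20/3
P[0,1,2,3,4] = (20/3 - (-3/2)) / (4 - 0) = 49/24
P(5) = -2 + 7·(5) + (-5/2)·(5)·(4) + (-3/2)·(5)·(4)·(3) + (49/24)·(5)·(4)·(3)·(2) = 138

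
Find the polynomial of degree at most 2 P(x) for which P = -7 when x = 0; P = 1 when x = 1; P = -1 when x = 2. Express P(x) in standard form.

Newton's divided differences:
P[0,1] = (1 - (-7)) / (1 - 0) = 8
P[1,2] = (-1 - 1) / (2 - 1) = -2
P[0,1,2] = (-2 - 8) / (2 - 0) = -5
P(x) = -7 + 8·x + (-5)·x(x - 1)
Expanding: P(x) = -5x^2 + 13x - 7

P(x) = -5x^2 + 13x - 7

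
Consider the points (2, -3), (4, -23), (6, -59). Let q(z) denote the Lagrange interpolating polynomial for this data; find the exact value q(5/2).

Evaluate each Lagrange basis at z = 5/2:
L_0(5/2) = (-3/2)·(-7/2)/[(-2)·(-4)] = 21/32
L_1(5/2) = (1/2)·(-7/2)/[(2)·(-2)] = 7/16
L_2(5/2) = (1/2)·(-3/2)/[(4)·(2)] = -3/32
Sum: (-3)·(21/32) + (-23)·(7/16) + (-59)·(-3/32) = -13/2

-13/2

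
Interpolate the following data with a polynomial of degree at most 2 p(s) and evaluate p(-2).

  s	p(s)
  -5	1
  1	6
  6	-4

64/11

Using Newton's divided-difference form:
p[-5,1] = (6 - 1) / (1 - (-5)) = 5/6
p[1,6] = (-4 - 6) / (6 - 1) = -2
p[-5,1,6] = (-2 - 5/6) / (6 - (-5)) = -17/66
p(-2) = 1 + (5/6)·(3) + (-17/66)·(3)·(-3) = 64/11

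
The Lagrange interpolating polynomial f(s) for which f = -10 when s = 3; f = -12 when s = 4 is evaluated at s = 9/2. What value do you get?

Evaluate each Lagrange basis at s = 9/2:
L_0(9/2) = (1/2)/[(-1)] = -1/2
L_1(9/2) = (3/2)/[(1)] = 3/2
Sum: (-10)·(-1/2) + (-12)·(3/2) = -13

-13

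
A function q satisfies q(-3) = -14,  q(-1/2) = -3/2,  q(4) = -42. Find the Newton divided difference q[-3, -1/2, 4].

q[-3,-1/2] = (-3/2 - (-14)) / (-1/2 - (-3)) = 5
q[-1/2,4] = (-42 - (-3/2)) / (4 - (-1/2)) = -9
q[-3,-1/2,4] = (-9 - 5) / (4 - (-3)) = -2

-2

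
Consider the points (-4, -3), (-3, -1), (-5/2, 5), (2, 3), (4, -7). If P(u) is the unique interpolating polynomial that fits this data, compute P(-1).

12697/546

Using Newton's divided-difference form:
P[-4,-3] = (-1 - (-3)) / (-3 - (-4)) = 2
P[-3,-5/2] = (5 - (-1)) / (-5/2 - (-3)) = 12
P[-5/2,2] = (3 - 5) / (2 - (-5/2)) = -4/9
P[2,4] = (-7 - 3) / (4 - 2) = -5
P[-4,-3,-5/2] = (12 - 2) / (-5/2 - (-4)) = 20/3
P[-3,-5/2,2] = (-4/9 - 12) / (2 - (-3)) = -112/45
P[-5/2,2,4] = (-5 - (-4/9)) / (4 - (-5/2)) = -82/117
P[-4,-3,-5/2,2] = (-112/45 - 20/3) / (2 - (-4)) = -206/135
P[-3,-5/2,2,4] = (-82/117 - (-112/45)) / (4 - (-3)) = 1046/4095
P[-4,-3,-5/2,2,4] = (1046/4095 - (-206/135)) / (4 - (-4)) = 5471/24570
P(-1) = -3 + 2·(3) + (20/3)·(3)·(2) + (-206/135)·(3)·(2)·(3/2) + (5471/24570)·(3)·(2)·(3/2)·(-3) = 12697/546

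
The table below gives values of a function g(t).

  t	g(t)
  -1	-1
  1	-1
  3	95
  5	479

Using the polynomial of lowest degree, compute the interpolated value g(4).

Evaluate each Lagrange basis at t = 4:
L_0(4) = (3)·(1)·(-1)/[(-2)·(-4)·(-6)] = 1/16
L_1(4) = (5)·(1)·(-1)/[(2)·(-2)·(-4)] = -5/16
L_2(4) = (5)·(3)·(-1)/[(4)·(2)·(-2)] = 15/16
L_3(4) = (5)·(3)·(1)/[(6)·(4)·(2)] = 5/16
Sum: (-1)·(1/16) + (-1)·(-5/16) + 95·(15/16) + 479·(5/16) = 239

239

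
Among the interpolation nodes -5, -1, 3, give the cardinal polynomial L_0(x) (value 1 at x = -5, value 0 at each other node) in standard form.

L_0(x) = (x + 1)(x - 3) / [(-4)·(-8)]
       = (x^2 - 2x - 3) / (32)

L_0(x) = (1/32)x^2 - (1/16)x - 3/32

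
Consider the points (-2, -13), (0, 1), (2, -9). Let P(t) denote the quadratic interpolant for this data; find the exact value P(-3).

-29

Using Newton's divided-difference form:
P[-2,0] = (1 - (-13)) / (0 - (-2)) = 7
P[0,2] = (-9 - 1) / (2 - 0) = -5
P[-2,0,2] = (-5 - 7) / (2 - (-2)) = -3
P(-3) = -13 + 7·(-1) + (-3)·(-1)·(-3) = -29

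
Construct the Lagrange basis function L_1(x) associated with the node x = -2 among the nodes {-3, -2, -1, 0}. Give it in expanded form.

L_1(x) = (1/2)x^3 + 2x^2 + (3/2)x

L_1(x) = (x + 3)(x + 1)x / [(1)·(-1)·(-2)]
       = (x^3 + 4x^2 + 3x) / (2)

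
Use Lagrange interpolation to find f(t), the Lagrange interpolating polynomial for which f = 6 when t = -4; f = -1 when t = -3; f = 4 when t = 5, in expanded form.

f(t) = (61/72)t^2 - (77/72)t - 71/6

Build the Lagrange basis polynomials:
L_0(t) = (t + 3)(t - 5) / [9] = (1/9)t^2 - (2/9)t - 5/3
L_1(t) = (t + 4)(t - 5) / [-8] = -(1/8)t^2 + (1/8)t + 5/2
L_2(t) = (t + 4)(t + 3) / [72] = (1/72)t^2 + (7/72)t + 1/6
f(t) = 6·L_0 + (-1)·L_1 + 4·L_2
  6·L_0(t) = (2/3)t^2 - (4/3)t - 10
  (-1)·L_1(t) = (1/8)t^2 - (1/8)t - 5/2
  4·L_2(t) = (1/18)t^2 + (7/18)t + 2/3
Adding term by term: (61/72)t^2 - (77/72)t - 71/6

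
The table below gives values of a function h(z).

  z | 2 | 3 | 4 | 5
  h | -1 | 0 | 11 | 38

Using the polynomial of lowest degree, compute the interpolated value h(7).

Evaluate each Lagrange basis at z = 7:
L_0(7) = (4)·(3)·(2)/[(-1)·(-2)·(-3)] = -4
L_1(7) = (5)·(3)·(2)/[(1)·(-1)·(-2)] = 15
L_2(7) = (5)·(4)·(2)/[(2)·(1)·(-1)] = -20
L_3(7) = (5)·(4)·(3)/[(3)·(2)·(1)] = 10
Sum: (-1)·(-4) + 0 + 11·(-20) + 38·(10) = 164

164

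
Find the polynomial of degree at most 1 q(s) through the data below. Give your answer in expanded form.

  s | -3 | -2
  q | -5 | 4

L_0(s) = (s + 2) / [-1] = -s - 2
L_1(s) = (s + 3) / [1] = s + 3
q(s) = (-5)·L_0 + 4·L_1
  (-5)·L_0(s) = 5s + 10
  4·L_1(s) = 4s + 12
Adding term by term: 9s + 22

q(s) = 9s + 22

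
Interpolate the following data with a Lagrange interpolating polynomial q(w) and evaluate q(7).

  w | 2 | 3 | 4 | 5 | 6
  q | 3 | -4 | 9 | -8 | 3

Evaluate each Lagrange basis at w = 7:
L_0(7) = (4)·(3)·(2)·(1)/[(-1)·(-2)·(-3)·(-4)] = 1
L_1(7) = (5)·(3)·(2)·(1)/[(1)·(-1)·(-2)·(-3)] = -5
L_2(7) = (5)·(4)·(2)·(1)/[(2)·(1)·(-1)·(-2)] = 10
L_3(7) = (5)·(4)·(3)·(1)/[(3)·(2)·(1)·(-1)] = -10
L_4(7) = (5)·(4)·(3)·(2)/[(4)·(3)·(2)·(1)] = 5
Sum: 3·(1) + (-4)·(-5) + 9·(10) + (-8)·(-10) + 3·(5) = 208

208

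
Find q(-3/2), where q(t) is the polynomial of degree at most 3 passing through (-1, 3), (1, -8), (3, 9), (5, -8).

1113/64

Evaluate each Lagrange basis at t = -3/2:
L_0(-3/2) = (-5/2)·(-9/2)·(-13/2)/[(-2)·(-4)·(-6)] = 195/128
L_1(-3/2) = (-1/2)·(-9/2)·(-13/2)/[(2)·(-2)·(-4)] = -117/128
L_2(-3/2) = (-1/2)·(-5/2)·(-13/2)/[(4)·(2)·(-2)] = 65/128
L_3(-3/2) = (-1/2)·(-5/2)·(-9/2)/[(6)·(4)·(2)] = -15/128
Sum: 3·(195/128) + (-8)·(-117/128) + 9·(65/128) + (-8)·(-15/128) = 1113/64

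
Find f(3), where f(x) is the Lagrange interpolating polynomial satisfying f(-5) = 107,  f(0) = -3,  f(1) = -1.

Evaluate each Lagrange basis at x = 3:
L_0(3) = (3)·(2)/[(-5)·(-6)] = 1/5
L_1(3) = (8)·(2)/[(5)·(-1)] = -16/5
L_2(3) = (8)·(3)/[(6)·(1)] = 4
Sum: 107·(1/5) + (-3)·(-16/5) + (-1)·(4) = 27

27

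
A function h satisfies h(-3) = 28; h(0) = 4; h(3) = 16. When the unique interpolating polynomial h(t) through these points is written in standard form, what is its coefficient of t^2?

2

The leading coefficient equals the top divided difference h[-3,0,3].
h[-3,0] = (4 - 28) / (0 - (-3)) = -8
h[0,3] = (16 - 4) / (3 - 0) = 4
h[-3,0,3] = (4 - (-8)) / (3 - (-3)) = 2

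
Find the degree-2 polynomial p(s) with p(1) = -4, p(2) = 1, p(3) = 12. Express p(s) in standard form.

Newton's divided differences:
p[1,2] = (1 - (-4)) / (2 - 1) = 5
p[2,3] = (12 - 1) / (3 - 2) = 11
p[1,2,3] = (11 - 5) / (3 - 1) = 3
p(s) = -4 + 5·(s - 1) + 3·(s - 1)(s - 2)
Expanding: p(s) = 3s^2 - 4s - 3

p(s) = 3s^2 - 4s - 3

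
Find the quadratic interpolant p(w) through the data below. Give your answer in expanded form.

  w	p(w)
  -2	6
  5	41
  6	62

Newton's divided differences:
p[-2,5] = (41 - 6) / (5 - (-2)) = 5
p[5,6] = (62 - 41) / (6 - 5) = 21
p[-2,5,6] = (21 - 5) / (6 - (-2)) = 2
p(w) = 6 + 5·(w + 2) + 2·(w + 2)(w - 5)
Expanding: p(w) = 2w^2 - w - 4

p(w) = 2w^2 - w - 4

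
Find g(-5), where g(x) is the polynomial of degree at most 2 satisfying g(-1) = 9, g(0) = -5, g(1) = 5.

Evaluate each Lagrange basis at x = -5:
L_0(-5) = (-5)·(-6)/[(-1)·(-2)] = 15
L_1(-5) = (-4)·(-6)/[(1)·(-1)] = -24
L_2(-5) = (-4)·(-5)/[(2)·(1)] = 10
Sum: 9·(15) + (-5)·(-24) + 5·(10) = 305

305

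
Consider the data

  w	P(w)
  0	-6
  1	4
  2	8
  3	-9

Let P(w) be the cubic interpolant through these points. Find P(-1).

Evaluate each Lagrange basis at w = -1:
L_0(-1) = (-2)·(-3)·(-4)/[(-1)·(-2)·(-3)] = 4
L_1(-1) = (-1)·(-3)·(-4)/[(1)·(-1)·(-2)] = -6
L_2(-1) = (-1)·(-2)·(-4)/[(2)·(1)·(-1)] = 4
L_3(-1) = (-1)·(-2)·(-3)/[(3)·(2)·(1)] = -1
Sum: (-6)·(4) + 4·(-6) + 8·(4) + (-9)·(-1) = -7

-7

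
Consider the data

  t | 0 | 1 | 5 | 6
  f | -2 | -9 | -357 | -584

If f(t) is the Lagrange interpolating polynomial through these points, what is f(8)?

L_0(8) = (7)·(3)·(2)/[(-1)·(-5)·(-6)] = -7/5
L_1(8) = (8)·(3)·(2)/[(1)·(-4)·(-5)] = 12/5
L_2(8) = (8)·(7)·(2)/[(5)·(4)·(-1)] = -28/5
L_3(8) = (8)·(7)·(3)/[(6)·(5)·(1)] = 28/5
Sum: (-2)·(-7/5) + (-9)·(12/5) + (-357)·(-28/5) + (-584)·(28/5) = -1290

-1290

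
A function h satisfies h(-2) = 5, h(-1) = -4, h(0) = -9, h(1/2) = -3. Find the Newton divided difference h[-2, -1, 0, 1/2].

56/15

h[-2,-1] = (-4 - 5) / (-1 - (-2)) = -9
h[-1,0] = (-9 - (-4)) / (0 - (-1)) = -5
h[0,1/2] = (-3 - (-9)) / (1/2 - 0) = 12
h[-2,-1,0] = (-5 - (-9)) / (0 - (-2)) = 2
h[-1,0,1/2] = (12 - (-5)) / (1/2 - (-1)) = 34/3
h[-2,-1,0,1/2] = (34/3 - 2) / (1/2 - (-2)) = 56/15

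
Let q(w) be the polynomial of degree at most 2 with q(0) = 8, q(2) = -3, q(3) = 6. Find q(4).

74/3

Using Newton's divided-difference form:
q[0,2] = (-3 - 8) / (2 - 0) = -11/2
q[2,3] = (6 - (-3)) / (3 - 2) = 9
q[0,2,3] = (9 - (-11/2)) / (3 - 0) = 29/6
q(4) = 8 + (-11/2)·(4) + (29/6)·(4)·(2) = 74/3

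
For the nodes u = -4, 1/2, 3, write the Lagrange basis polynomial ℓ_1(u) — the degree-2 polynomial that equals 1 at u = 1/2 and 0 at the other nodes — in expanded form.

ℓ_1(u) = (u + 4)(u - 3) / [(9/2)·(-5/2)]
       = (u^2 + u - 12) / (-45/4)

ℓ_1(u) = -(4/45)u^2 - (4/45)u + 16/15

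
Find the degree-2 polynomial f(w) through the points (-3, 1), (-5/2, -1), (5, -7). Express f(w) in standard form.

Newton's divided differences:
f[-3,-5/2] = (-1 - 1) / (-5/2 - (-3)) = -4
f[-5/2,5] = (-7 - (-1)) / (5 - (-5/2)) = -4/5
f[-3,-5/2,5] = (-4/5 - (-4)) / (5 - (-3)) = 2/5
f(w) = 1 + (-4)·(w + 3) + (2/5)·(w + 3)(w + 5/2)
Expanding: f(w) = (2/5)w^2 - (9/5)w - 8

f(w) = (2/5)w^2 - (9/5)w - 8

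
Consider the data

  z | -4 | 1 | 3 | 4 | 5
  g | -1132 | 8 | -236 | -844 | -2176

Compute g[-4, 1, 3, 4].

g[-4,1] = (8 - (-1132)) / (1 - (-4)) = 228
g[1,3] = (-236 - 8) / (3 - 1) = -122
g[3,4] = (-844 - (-236)) / (4 - 3) = -608
g[-4,1,3] = (-122 - 228) / (3 - (-4)) = -50
g[1,3,4] = (-608 - (-122)) / (4 - 1) = -162
g[-4,1,3,4] = (-162 - (-50)) / (4 - (-4)) = -14

-14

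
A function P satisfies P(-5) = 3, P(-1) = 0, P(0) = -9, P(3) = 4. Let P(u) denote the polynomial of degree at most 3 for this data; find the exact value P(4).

273/8

L_0(4) = (5)·(4)·(1)/[(-4)·(-5)·(-8)] = -1/8
L_1(4) = (9)·(4)·(1)/[(4)·(-1)·(-4)] = 9/4
L_2(4) = (9)·(5)·(1)/[(5)·(1)·(-3)] = -3
L_3(4) = (9)·(5)·(4)/[(8)·(4)·(3)] = 15/8
Sum: 3·(-1/8) + 0 + (-9)·(-3) + 4·(15/8) = 273/8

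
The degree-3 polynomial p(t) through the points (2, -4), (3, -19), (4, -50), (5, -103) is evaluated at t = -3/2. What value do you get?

73/8

Using Newton's divided-difference form:
p[2,3] = (-19 - (-4)) / (3 - 2) = -15
p[3,4] = (-50 - (-19)) / (4 - 3) = -31
p[4,5] = (-103 - (-50)) / (5 - 4) = -53
p[2,3,4] = (-31 - (-15)) / (4 - 2) = -8
p[3,4,5] = (-53 - (-31)) / (5 - 3) = -11
p[2,3,4,5] = (-11 - (-8)) / (5 - 2) = -1
p(-3/2) = -4 + (-15)·(-7/2) + (-8)·(-7/2)·(-9/2) + (-1)·(-7/2)·(-9/2)·(-11/2) = 73/8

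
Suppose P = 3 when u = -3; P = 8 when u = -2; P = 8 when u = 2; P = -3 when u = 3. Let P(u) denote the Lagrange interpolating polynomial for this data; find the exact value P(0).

72/5

L_0(0) = (2)·(-2)·(-3)/[(-1)·(-5)·(-6)] = -2/5
L_1(0) = (3)·(-2)·(-3)/[(1)·(-4)·(-5)] = 9/10
L_2(0) = (3)·(2)·(-3)/[(5)·(4)·(-1)] = 9/10
L_3(0) = (3)·(2)·(-2)/[(6)·(5)·(1)] = -2/5
Sum: 3·(-2/5) + 8·(9/10) + 8·(9/10) + (-3)·(-2/5) = 72/5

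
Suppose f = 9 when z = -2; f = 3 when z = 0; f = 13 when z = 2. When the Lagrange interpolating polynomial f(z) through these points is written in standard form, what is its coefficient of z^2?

Build the Lagrange basis polynomials:
L_0(z) = z(z - 2) / [8] = (1/8)z^2 - (1/4)z
L_1(z) = (z + 2)(z - 2) / [-4] = -(1/4)z^2 + 1
L_2(z) = (z + 2)z / [8] = (1/8)z^2 + (1/4)z
f(z) = 9·L_0 + 3·L_1 + 13·L_2
Only the coefficient of z^2 is needed; take it from each L_i and combine:
9·(1/8) + 3·(-1/4) + 13·(1/8) = 2

2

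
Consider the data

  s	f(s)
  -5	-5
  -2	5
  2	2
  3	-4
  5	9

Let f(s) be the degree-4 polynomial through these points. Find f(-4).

-159/20

Evaluate each Lagrange basis at s = -4:
L_0(-4) = (-2)·(-6)·(-7)·(-9)/[(-3)·(-7)·(-8)·(-10)] = 9/20
L_1(-4) = (1)·(-6)·(-7)·(-9)/[(3)·(-4)·(-5)·(-7)] = 9/10
L_2(-4) = (1)·(-2)·(-7)·(-9)/[(7)·(4)·(-1)·(-3)] = -3/2
L_3(-4) = (1)·(-2)·(-6)·(-9)/[(8)·(5)·(1)·(-2)] = 27/20
L_4(-4) = (1)·(-2)·(-6)·(-7)/[(10)·(7)·(3)·(2)] = -1/5
Sum: (-5)·(9/20) + 5·(9/10) + 2·(-3/2) + (-4)·(27/20) + 9·(-1/5) = -159/20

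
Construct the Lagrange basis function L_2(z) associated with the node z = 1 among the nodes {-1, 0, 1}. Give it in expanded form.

L_2(z) = (z + 1)z / [(2)·(1)]
       = (z^2 + z) / (2)

L_2(z) = (1/2)z^2 + (1/2)z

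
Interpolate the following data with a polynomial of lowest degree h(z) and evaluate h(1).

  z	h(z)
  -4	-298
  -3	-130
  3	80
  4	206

2

Evaluate each Lagrange basis at z = 1:
L_0(1) = (4)·(-2)·(-3)/[(-1)·(-7)·(-8)] = -3/7
L_1(1) = (5)·(-2)·(-3)/[(1)·(-6)·(-7)] = 5/7
L_2(1) = (5)·(4)·(-3)/[(7)·(6)·(-1)] = 10/7
L_3(1) = (5)·(4)·(-2)/[(8)·(7)·(1)] = -5/7
Sum: (-298)·(-3/7) + (-130)·(5/7) + 80·(10/7) + 206·(-5/7) = 2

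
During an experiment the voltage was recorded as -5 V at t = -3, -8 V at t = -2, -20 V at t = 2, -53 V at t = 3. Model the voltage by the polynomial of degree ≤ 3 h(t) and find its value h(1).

-5

Evaluate each Lagrange basis at t = 1:
L_0(1) = (3)·(-1)·(-2)/[(-1)·(-5)·(-6)] = -1/5
L_1(1) = (4)·(-1)·(-2)/[(1)·(-4)·(-5)] = 2/5
L_2(1) = (4)·(3)·(-2)/[(5)·(4)·(-1)] = 6/5
L_3(1) = (4)·(3)·(-1)/[(6)·(5)·(1)] = -2/5
Sum: (-5)·(-1/5) + (-8)·(2/5) + (-20)·(6/5) + (-53)·(-2/5) = -5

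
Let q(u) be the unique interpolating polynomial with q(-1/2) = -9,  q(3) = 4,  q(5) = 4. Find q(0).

Using Newton's divided-difference form:
q[-1/2,3] = (4 - (-9)) / (3 - (-1/2)) = 26/7
q[3,5] = (4 - 4) / (5 - 3) = 0
q[-1/2,3,5] = (0 - 26/7) / (5 - (-1/2)) = -52/77
q(0) = -9 + (26/7)·(1/2) + (-52/77)·(1/2)·(-3) = -472/77

-472/77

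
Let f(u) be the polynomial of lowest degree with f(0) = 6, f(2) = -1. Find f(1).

5/2

Evaluate each Lagrange basis at u = 1:
L_0(1) = (-1)/[(-2)] = 1/2
L_1(1) = (1)/[(2)] = 1/2
Sum: 6·(1/2) + (-1)·(1/2) = 5/2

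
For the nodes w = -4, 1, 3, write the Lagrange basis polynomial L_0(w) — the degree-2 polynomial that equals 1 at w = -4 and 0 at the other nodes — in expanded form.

L_0(w) = (1/35)w^2 - (4/35)w + 3/35

L_0(w) = (w - 1)(w - 3) / [(-5)·(-7)]
       = (w^2 - 4w + 3) / (35)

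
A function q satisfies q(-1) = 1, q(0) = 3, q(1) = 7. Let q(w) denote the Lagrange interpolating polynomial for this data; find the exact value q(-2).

L_0(-2) = (-2)·(-3)/[(-1)·(-2)] = 3
L_1(-2) = (-1)·(-3)/[(1)·(-1)] = -3
L_2(-2) = (-1)·(-2)/[(2)·(1)] = 1
Sum: 1·(3) + 3·(-3) + 7·(1) = 1

1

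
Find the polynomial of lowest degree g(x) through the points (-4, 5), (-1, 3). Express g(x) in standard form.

L_0(x) = (x + 1) / [-3] = -(1/3)x - 1/3
L_1(x) = (x + 4) / [3] = (1/3)x + 4/3
g(x) = 5·L_0 + 3·L_1
  5·L_0(x) = -(5/3)x - 5/3
  3·L_1(x) = x + 4
Adding term by term: -(2/3)x + 7/3

g(x) = -(2/3)x + 7/3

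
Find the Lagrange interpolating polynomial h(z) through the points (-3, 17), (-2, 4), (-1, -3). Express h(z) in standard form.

L_0(z) = (z + 2)(z + 1) / [2] = (1/2)z^2 + (3/2)z + 1
L_1(z) = (z + 3)(z + 1) / [-1] = -z^2 - 4z - 3
L_2(z) = (z + 3)(z + 2) / [2] = (1/2)z^2 + (5/2)z + 3
h(z) = 17·L_0 + 4·L_1 + (-3)·L_2
  17·L_0(z) = (17/2)z^2 + (51/2)z + 17
  4·L_1(z) = -4z^2 - 16z - 12
  (-3)·L_2(z) = -(3/2)z^2 - (15/2)z - 9
Adding term by term: 3z^2 + 2z - 4

h(z) = 3z^2 + 2z - 4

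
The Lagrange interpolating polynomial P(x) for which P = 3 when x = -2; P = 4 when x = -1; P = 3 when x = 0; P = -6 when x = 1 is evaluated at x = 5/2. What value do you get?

-381/8

Evaluate each Lagrange basis at x = 5/2:
L_0(5/2) = (7/2)·(5/2)·(3/2)/[(-1)·(-2)·(-3)] = -35/16
L_1(5/2) = (9/2)·(5/2)·(3/2)/[(1)·(-1)·(-2)] = 135/16
L_2(5/2) = (9/2)·(7/2)·(3/2)/[(2)·(1)·(-1)] = -189/16
L_3(5/2) = (9/2)·(7/2)·(5/2)/[(3)·(2)·(1)] = 105/16
Sum: 3·(-35/16) + 4·(135/16) + 3·(-189/16) + (-6)·(105/16) = -381/8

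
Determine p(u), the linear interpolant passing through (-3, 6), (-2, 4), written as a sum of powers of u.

p(u) = -2u

Build the Lagrange basis polynomials:
L_0(u) = (u + 2) / [-1] = -u - 2
L_1(u) = (u + 3) / [1] = u + 3
p(u) = 6·L_0 + 4·L_1
  6·L_0(u) = -6u - 12
  4·L_1(u) = 4u + 12
Adding term by term: -2u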